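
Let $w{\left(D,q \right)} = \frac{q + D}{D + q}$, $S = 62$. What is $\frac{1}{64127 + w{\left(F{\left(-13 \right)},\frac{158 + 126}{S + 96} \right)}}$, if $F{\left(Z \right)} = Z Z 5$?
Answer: $\frac{1}{64128} \approx 1.5594 \cdot 10^{-5}$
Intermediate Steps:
$F{\left(Z \right)} = 5 Z^{2}$ ($F{\left(Z \right)} = Z^{2} \cdot 5 = 5 Z^{2}$)
$w{\left(D,q \right)} = 1$ ($w{\left(D,q \right)} = \frac{D + q}{D + q} = 1$)
$\frac{1}{64127 + w{\left(F{\left(-13 \right)},\frac{158 + 126}{S + 96} \right)}} = \frac{1}{64127 + 1} = \frac{1}{64128}$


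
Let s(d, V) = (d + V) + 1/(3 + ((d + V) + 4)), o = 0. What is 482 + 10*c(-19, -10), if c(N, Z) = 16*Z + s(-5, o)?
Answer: -1163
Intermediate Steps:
s(d, V) = V + d + 1/(7 + V + d) (s(d, V) = (V + d) + 1/(3 + ((V + d) + 4)) = (V + d) + 1/(3 + (4 + V + d)) = (V + d) + 1/(7 + V + d) = V + d + 1/(7 + V + d))
c(N, Z) = -9/2 + 16*Z (c(N, Z) = 16*Z + (1 + 0**2 + (-5)**2 + 7*0 + 7*(-5) + 2*0*(-5))/(7 + 0 - 5) = 16*Z + (1 + 0 + 25 + 0 - 35 + 0)/2 = 16*Z + (1/2)*(-9) = 16*Z - 9/2 = -9/2 + 16*Z)
482 + 10*c(-19, -10) = 482 + 10*(-9/2 + 16*(-10)) = 482 + 10*(-9/2 - 160) = 482 + 10*(-329/2) = 482 - 1645 = -1163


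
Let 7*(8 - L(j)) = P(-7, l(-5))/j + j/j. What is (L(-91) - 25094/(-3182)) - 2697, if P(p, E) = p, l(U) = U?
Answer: -55456658/20683 ≈ -2681.3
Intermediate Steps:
L(j) = 55/7 + 1/j (L(j) = 8 - (-7/j + j/j)/7 = 8 - (-7/j + 1)/7 = 8 - (1 - 7/j)/7 = 8 + (-⅐ + 1/j) = 55/7 + 1/j)
(L(-91) - 25094/(-3182)) - 2697 = ((55/7 + 1/(-91)) - 25094/(-3182)) - 2697 = ((55/7 - 1/91) - 25094*(-1/3182)) - 2697 = (102/13 + 12547/1591) - 2697 = 325393/20683 - 2697 = -55456658/20683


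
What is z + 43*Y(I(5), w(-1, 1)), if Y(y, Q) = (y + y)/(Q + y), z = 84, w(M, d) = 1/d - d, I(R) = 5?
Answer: 170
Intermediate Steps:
Y(y, Q) = 2*y/(Q + y) (Y(y, Q) = (2*y)/(Q + y) = 2*y/(Q + y))
z + 43*Y(I(5), w(-1, 1)) = 84 + 43*(2*5/((1/1 - 1*1) + 5)) = 84 + 43*(2*5/((1 - 1) + 5)) = 84 + 43*(2*5/(0 + 5)) = 84 + 43*(2*5/5) = 84 + 43*(2*5*(1/5)) = 84 + 43*2 = 84 + 86 = 170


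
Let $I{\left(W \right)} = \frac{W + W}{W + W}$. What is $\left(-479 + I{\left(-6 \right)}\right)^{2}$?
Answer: $228484$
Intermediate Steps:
$I{\left(W \right)} = 1$ ($I{\left(W \right)} = \frac{2 W}{2 W} = 2 W \frac{1}{2 W} = 1$)
$\left(-479 + I{\left(-6 \right)}\right)^{2} = \left(-479 + 1\right)^{2} = \left(-478\right)^{2} = 228484$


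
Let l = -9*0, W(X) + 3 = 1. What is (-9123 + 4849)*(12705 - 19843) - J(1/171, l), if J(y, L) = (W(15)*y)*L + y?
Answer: 5216835851/171 ≈ 3.0508e+7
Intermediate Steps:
W(X) = -2 (W(X) = -3 + 1 = -2)
l = 0
J(y, L) = y - 2*L*y (J(y, L) = (-2*y)*L + y = -2*L*y + y = y - 2*L*y)
(-9123 + 4849)*(12705 - 19843) - J(1/171, l) = (-9123 + 4849)*(12705 - 19843) - (1 - 2*0)/171 = -4274*(-7138) - (1 + 0)/171 = 30507812 - 1/171 = 5216835851/171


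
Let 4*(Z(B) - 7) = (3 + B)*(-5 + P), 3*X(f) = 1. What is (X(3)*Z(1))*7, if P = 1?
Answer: 7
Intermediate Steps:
X(f) = 1/3 (X(f) = (1/3)*1 = 1/3)
Z(B) = 4 - B (Z(B) = 7 + ((3 + B)*(-5 + 1))/4 = 7 + ((3 + B)*(-4))/4 = 7 + (-12 - 4*B)/4 = 7 + (-3 - B) = 4 - B)
(X(3)*Z(1))*7 = ((4 - 1*1)/3)*7 = ((4 - 1)/3)*7 = ((1/3)*3)*7 = 1*7 = 7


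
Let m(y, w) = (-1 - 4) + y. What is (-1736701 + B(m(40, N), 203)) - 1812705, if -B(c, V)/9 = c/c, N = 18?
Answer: -3549415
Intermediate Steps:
m(y, w) = -5 + y
B(c, V) = -9 (B(c, V) = -9*c/c = -9*1 = -9)
(-1736701 + B(m(40, N), 203)) - 1812705 = (-1736701 - 9) - 1812705 = -1736710 - 1812705 = -3549415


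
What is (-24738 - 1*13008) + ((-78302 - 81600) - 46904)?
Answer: -244552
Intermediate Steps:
(-24738 - 1*13008) + ((-78302 - 81600) - 46904) = (-24738 - 13008) + (-159902 - 46904) = -37746 - 206806 = -244552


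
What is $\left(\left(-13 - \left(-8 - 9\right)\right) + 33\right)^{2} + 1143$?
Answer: $2512$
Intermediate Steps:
$\left(\left(-13 - \left(-8 - 9\right)\right) + 33\right)^{2} + 1143 = \left(\left(-13 - -17\right) + 33\right)^{2} + 1143 = \left(\left(-13 + 17\right) + 33\right)^{2} + 1143 = \left(4 + 33\right)^{2} + 1143 = 37^{2} + 1143 = 1369 + 1143 = 2512$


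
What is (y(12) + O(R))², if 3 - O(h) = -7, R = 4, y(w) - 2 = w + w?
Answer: 1296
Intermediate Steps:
y(w) = 2 + 2*w (y(w) = 2 + (w + w) = 2 + 2*w)
O(h) = 10 (O(h) = 3 - 1*(-7) = 3 + 7 = 10)
(y(12) + O(R))² = ((2 + 2*12) + 10)² = ((2 + 24) + 10)² = (26 + 10)² = 36² = 1296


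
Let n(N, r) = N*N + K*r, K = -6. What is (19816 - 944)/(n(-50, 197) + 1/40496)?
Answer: 764240512/53373729 ≈ 14.319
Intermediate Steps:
n(N, r) = N² - 6*r (n(N, r) = N*N - 6*r = N² - 6*r)
(19816 - 944)/(n(-50, 197) + 1/40496) = (19816 - 944)/(((-50)² - 6*197) + 1/40496) = 18872/((2500 - 1182) + 1/40496) = 18872/(1318 + 1/40496) = 18872/(53373729/40496) = 18872*(40496/53373729) = 764240512/53373729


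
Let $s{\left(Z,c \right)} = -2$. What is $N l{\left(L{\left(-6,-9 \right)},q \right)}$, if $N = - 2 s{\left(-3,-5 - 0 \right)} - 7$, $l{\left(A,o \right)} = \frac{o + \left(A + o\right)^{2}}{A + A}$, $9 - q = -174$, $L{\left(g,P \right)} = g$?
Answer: $7878$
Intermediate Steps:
$q = 183$ ($q = 9 - -174 = 9 + 174 = 183$)
$l{\left(A,o \right)} = \frac{o + \left(A + o\right)^{2}}{2 A}$
$N = -3$ ($N = \left(-2\right) \left(-2\right) - 7 = 4 - 7 = -3$)
$N l{\left(L{\left(-6,-9 \right)},q \right)} = - 3 \frac{183 + \left(-6 + 183\right)^{2}}{2 \left(-6\right)} = - 3 \cdot \frac{1}{2} \left(- \frac{1}{6}\right) \left(183 + 177^{2}\right) = - 3 \cdot \frac{1}{2} \left(- \frac{1}{6}\right) \left(183 + 31329\right) = - 3 \cdot \frac{1}{2} \left(- \frac{1}{6}\right) 31512 = \left(-3\right) \left(-2626\right) = 7878$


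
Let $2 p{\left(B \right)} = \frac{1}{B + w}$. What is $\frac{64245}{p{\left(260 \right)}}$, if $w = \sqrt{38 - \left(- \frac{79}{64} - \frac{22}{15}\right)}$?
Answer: $33407400 + \frac{4283 \sqrt{586095}}{4} \approx 3.4227 \cdot 10^{7}$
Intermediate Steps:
$w = \frac{\sqrt{586095}}{120}$ ($w = \sqrt{38 - - \frac{2593}{960}} = \sqrt{38 + \left(\frac{22}{15} + \frac{79}{64}\right)} = \sqrt{38 + \frac{2593}{960}} = \sqrt{\frac{39073}{960}} = \frac{\sqrt{586095}}{120} \approx 6.3797$)
$p{\left(B \right)} = \frac{1}{2 \left(B + \frac{\sqrt{586095}}{120}\right)}$
$\frac{64245}{p{\left(260 \right)}} = \frac{64245}{60 \frac{1}{\sqrt{586095} + 120 \cdot 260}} = \frac{64245}{60 \frac{1}{\sqrt{586095} + 31200}} = \frac{64245}{60 \frac{1}{31200 + \sqrt{586095}}} = 64245 \left(520 + \frac{\sqrt{586095}}{60}\right) = 33407400 + \frac{4283 \sqrt{586095}}{4}$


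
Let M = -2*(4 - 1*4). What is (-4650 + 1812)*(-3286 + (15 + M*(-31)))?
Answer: 9283098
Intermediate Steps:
M = 0 (M = -2*(4 - 4) = -2*0 = 0)
(-4650 + 1812)*(-3286 + (15 + M*(-31))) = (-4650 + 1812)*(-3286 + (15 + 0*(-31))) = -2838*(-3286 + (15 + 0)) = -2838*(-3286 + 15) = -2838*(-3271) = 9283098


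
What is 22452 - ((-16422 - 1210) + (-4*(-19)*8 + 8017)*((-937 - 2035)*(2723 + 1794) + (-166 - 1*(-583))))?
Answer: 115782962959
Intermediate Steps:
22452 - ((-16422 - 1210) + (-4*(-19)*8 + 8017)*((-937 - 2035)*(2723 + 1794) + (-166 - 1*(-583)))) = 22452 - (-17632 + (76*8 + 8017)*(-2972*4517 + (-166 + 583))) = 22452 - (-17632 + (608 + 8017)*(-13424524 + 417)) = 22452 - (-17632 + 8625*(-13424107)) = 22452 - (-17632 - 115782922875) = 22452 - 1*(-115782940507) = 22452 + 115782940507 = 115782962959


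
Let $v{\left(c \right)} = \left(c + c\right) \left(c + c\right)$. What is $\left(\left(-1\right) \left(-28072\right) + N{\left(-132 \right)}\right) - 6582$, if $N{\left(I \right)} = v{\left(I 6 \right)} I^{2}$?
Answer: $43717813234$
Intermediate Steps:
$v{\left(c \right)} = 4 c^{2}$ ($v{\left(c \right)} = 2 c 2 c = 4 c^{2}$)
$N{\left(I \right)} = 144 I^{4}$ ($N{\left(I \right)} = 4 \left(I 6\right)^{2} I^{2} = 4 \left(6 I\right)^{2} I^{2} = 4 \cdot 36 I^{2} I^{2} = 144 I^{2} I^{2} = 144 I^{4}$)
$\left(\left(-1\right) \left(-28072\right) + N{\left(-132 \right)}\right) - 6582 = \left(\left(-1\right) \left(-28072\right) + 144 \left(-132\right)^{4}\right) - 6582 = \left(28072 + 144 \cdot 303595776\right) - 6582 = \left(28072 + 43717791744\right) - 6582 = 43717819816 - 6582 = 43717813234$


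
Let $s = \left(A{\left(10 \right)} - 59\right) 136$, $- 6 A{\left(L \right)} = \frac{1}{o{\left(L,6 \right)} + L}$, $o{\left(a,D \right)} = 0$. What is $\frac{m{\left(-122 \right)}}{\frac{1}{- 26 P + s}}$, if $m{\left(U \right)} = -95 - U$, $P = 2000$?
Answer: $- \frac{8103546}{5} \approx -1.6207 \cdot 10^{6}$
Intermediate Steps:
$A{\left(L \right)} = - \frac{1}{6 L}$ ($A{\left(L \right)} = - \frac{1}{6 \left(0 + L\right)} = - \frac{1}{6 L}$)
$s = - \frac{120394}{15}$ ($s = \left(- \frac{1}{6 \cdot 10} - 59\right) 136 = \left(\left(- \frac{1}{6}\right) \frac{1}{10} - 59\right) 136 = \left(- \frac{1}{60} - 59\right) 136 = \left(- \frac{3541}{60}\right) 136 = - \frac{120394}{15} \approx -8026.3$)
$\frac{m{\left(-122 \right)}}{\frac{1}{- 26 P + s}} = \frac{-95 - -122}{\frac{1}{\left(-26\right) 2000 - \frac{120394}{15}}} = \frac{-95 + 122}{\frac{1}{-52000 - \frac{120394}{15}}} = \frac{27}{\frac{1}{- \frac{900394}{15}}} = \frac{27}{- \frac{15}{900394}} = 27 \left(- \frac{900394}{15}\right) = - \frac{8103546}{5}$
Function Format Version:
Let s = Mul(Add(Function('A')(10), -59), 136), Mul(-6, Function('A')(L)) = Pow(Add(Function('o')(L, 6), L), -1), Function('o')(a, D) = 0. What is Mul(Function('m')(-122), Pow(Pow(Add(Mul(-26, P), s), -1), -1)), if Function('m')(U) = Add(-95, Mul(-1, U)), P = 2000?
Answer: Rational(-8103546, 5) ≈ -1.6207e+6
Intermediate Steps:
Function('A')(L) = Mul(Rational(-1, 6), Pow(L, -1)) (Function('A')(L) = Mul(Rational(-1, 6), Pow(Add(0, L), -1)) = Mul(Rational(-1, 6), Pow(L, -1)))
s = Rational(-120394, 15) (s = Mul(Add(Mul(Rational(-1, 6), Pow(10, -1)), -59), 136) = Mul(Add(Mul(Rational(-1, 6), Rational(1, 10)), -59), 136) = Mul(Add(Rational(-1, 60), -59), 136) = Mul(Rational(-3541, 60), 136) = Rational(-120394, 15) ≈ -8026.3)
Mul(Function('m')(-122), Pow(Pow(Add(Mul(-26, P), s), -1), -1)) = Mul(Add(-95, Mul(-1, -122)), Pow(Pow(Add(Mul(-26, 2000), Rational(-120394, 15)), -1), -1)) = Mul(Add(-95, 122), Pow(Pow(Add(-52000, Rational(-120394, 15)), -1), -1)) = Mul(27, Pow(Pow(Rational(-900394, 15), -1), -1)) = Mul(27, Pow(Rational(-15, 900394), -1)) = Mul(27, Rational(-900394, 15)) = Rational(-8103546, 5)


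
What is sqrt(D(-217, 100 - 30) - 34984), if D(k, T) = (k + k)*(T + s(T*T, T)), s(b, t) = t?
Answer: 16*I*sqrt(374) ≈ 309.43*I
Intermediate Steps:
D(k, T) = 4*T*k (D(k, T) = (k + k)*(T + T) = (2*k)*(2*T) = 4*T*k)
sqrt(D(-217, 100 - 30) - 34984) = sqrt(4*(100 - 30)*(-217) - 34984) = sqrt(4*70*(-217) - 34984) = sqrt(-60760 - 34984) = sqrt(-95744) = 16*I*sqrt(374)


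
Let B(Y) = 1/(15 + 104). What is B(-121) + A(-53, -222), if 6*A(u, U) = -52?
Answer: -3091/357 ≈ -8.6583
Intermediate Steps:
B(Y) = 1/119
A(u, U) = -26/3 (A(u, U) = (⅙)*(-52) = -26/3)
B(-121) + A(-53, -222) = 1/119 - 26/3 = -3091/357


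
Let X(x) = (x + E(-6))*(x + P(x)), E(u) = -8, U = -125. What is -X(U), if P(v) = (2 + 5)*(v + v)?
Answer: -249375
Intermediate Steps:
P(v) = 14*v (P(v) = 7*(2*v) = 14*v)
X(x) = 15*x*(-8 + x) (X(x) = (x - 8)*(x + 14*x) = (-8 + x)*(15*x) = 15*x*(-8 + x))
-X(U) = -15*(-125)*(-8 - 125) = -15*(-125)*(-133) = -1*249375 = -249375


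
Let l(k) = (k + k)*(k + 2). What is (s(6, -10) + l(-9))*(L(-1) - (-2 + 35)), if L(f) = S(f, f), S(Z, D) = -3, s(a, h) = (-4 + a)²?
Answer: -4680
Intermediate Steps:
l(k) = 2*k*(2 + k) (l(k) = (2*k)*(2 + k) = 2*k*(2 + k))
L(f) = -3
(s(6, -10) + l(-9))*(L(-1) - (-2 + 35)) = ((-4 + 6)² + 2*(-9)*(2 - 9))*(-3 - (-2 + 35)) = (2² + 2*(-9)*(-7))*(-3 - 1*33) = (4 + 126)*(-3 - 33) = 130*(-36) = -4680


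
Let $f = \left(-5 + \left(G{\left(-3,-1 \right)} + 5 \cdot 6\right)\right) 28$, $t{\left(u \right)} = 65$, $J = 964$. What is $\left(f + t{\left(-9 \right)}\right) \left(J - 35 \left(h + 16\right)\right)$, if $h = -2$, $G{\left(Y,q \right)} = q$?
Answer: $349338$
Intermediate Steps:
$f = 672$ ($f = \left(-5 + \left(-1 + 5 \cdot 6\right)\right) 28 = \left(-5 + \left(-1 + 30\right)\right) 28 = \left(-5 + 29\right) 28 = 24 \cdot 28 = 672$)
$\left(f + t{\left(-9 \right)}\right) \left(J - 35 \left(h + 16\right)\right) = \left(672 + 65\right) \left(964 - 35 \left(-2 + 16\right)\right) = 737 \left(964 - 490\right) = 737 \cdot 474 = 349338$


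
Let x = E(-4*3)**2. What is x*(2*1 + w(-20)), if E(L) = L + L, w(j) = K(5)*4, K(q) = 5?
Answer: 12672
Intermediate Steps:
w(j) = 20 (w(j) = 5*4 = 20)
E(L) = 2*L
x = 576 (x = (2*(-4*3))**2 = (2*(-12))**2 = (-24)**2 = 576)
x*(2*1 + w(-20)) = 576*(2*1 + 20) = 576*(2 + 20) = 576*22 = 12672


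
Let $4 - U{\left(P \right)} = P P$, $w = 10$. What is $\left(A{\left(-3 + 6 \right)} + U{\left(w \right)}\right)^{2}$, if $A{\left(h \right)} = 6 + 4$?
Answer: $7396$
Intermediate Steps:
$A{\left(h \right)} = 10$
$U{\left(P \right)} = 4 - P^{2}$ ($U{\left(P \right)} = 4 - P P = 4 - P^{2}$)
$\left(A{\left(-3 + 6 \right)} + U{\left(w \right)}\right)^{2} = \left(10 + \left(4 - 10^{2}\right)\right)^{2} = \left(10 + \left(4 - 100\right)\right)^{2} = \left(10 - 96\right)^{2} = \left(-86\right)^{2} = 7396$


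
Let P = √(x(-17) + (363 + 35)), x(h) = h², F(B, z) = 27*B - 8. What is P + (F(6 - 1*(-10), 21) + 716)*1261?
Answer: 1437540 + √687 ≈ 1.4376e+6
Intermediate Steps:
F(B, z) = -8 + 27*B
P = √687 (P = √((-17)² + (363 + 35)) = √(289 + 398) = √687 ≈ 26.211)
P + (F(6 - 1*(-10), 21) + 716)*1261 = √687 + ((-8 + 27*(6 - 1*(-10))) + 716)*1261 = √687 + ((-8 + 27*(6 + 10)) + 716)*1261 = √687 + ((-8 + 27*16) + 716)*1261 = √687 + ((-8 + 432) + 716)*1261 = √687 + (424 + 716)*1261 = √687 + 1140*1261 = √687 + 1437540 = 1437540 + √687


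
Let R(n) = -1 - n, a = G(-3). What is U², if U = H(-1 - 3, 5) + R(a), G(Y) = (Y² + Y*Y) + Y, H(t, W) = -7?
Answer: 529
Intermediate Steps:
G(Y) = Y + 2*Y² (G(Y) = (Y² + Y²) + Y = 2*Y² + Y = Y + 2*Y²)
a = 15 (a = -3*(1 + 2*(-3)) = -3*(1 - 6) = -3*(-5) = 15)
U = -23 (U = -7 + (-1 - 1*15) = -7 + (-1 - 15) = -7 - 16 = -23)
U² = (-23)² = 529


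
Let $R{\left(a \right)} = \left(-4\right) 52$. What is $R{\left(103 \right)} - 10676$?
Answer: $-10884$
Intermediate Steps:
$R{\left(a \right)} = -208$
$R{\left(103 \right)} - 10676 = -208 - 10676 = -10884$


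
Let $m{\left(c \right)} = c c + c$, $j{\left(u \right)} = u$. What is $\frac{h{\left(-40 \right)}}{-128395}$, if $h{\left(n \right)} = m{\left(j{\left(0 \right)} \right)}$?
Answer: $0$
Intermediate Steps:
$m{\left(c \right)} = c + c^{2}$ ($m{\left(c \right)} = c^{2} + c = c + c^{2}$)
$h{\left(n \right)} = 0$ ($h{\left(n \right)} = 0 \left(1 + 0\right) = 0 \cdot 1 = 0$)
$\frac{h{\left(-40 \right)}}{-128395} = \frac{0}{-128395} = 0 \left(- \frac{1}{128395}\right) = 0$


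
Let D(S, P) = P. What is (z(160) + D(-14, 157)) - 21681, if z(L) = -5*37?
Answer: -21709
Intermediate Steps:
z(L) = -185
(z(160) + D(-14, 157)) - 21681 = (-185 + 157) - 21681 = -28 - 21681 = -21709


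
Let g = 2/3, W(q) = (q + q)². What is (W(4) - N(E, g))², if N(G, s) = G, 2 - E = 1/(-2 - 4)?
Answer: 137641/36 ≈ 3823.4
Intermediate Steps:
W(q) = 4*q² (W(q) = (2*q)² = 4*q²)
E = 13/6 (E = 2 - 1/(-2 - 4) = 2 - 1/(-6) = 2 - 1*(-⅙) = 2 + ⅙ = 13/6 ≈ 2.1667)
g = ⅔ (g = 2*(⅓) = ⅔ ≈ 0.66667)
(W(4) - N(E, g))² = (4*4² - 1*13/6)² = (4*16 - 13/6)² = (64 - 13/6)² = (371/6)² = 137641/36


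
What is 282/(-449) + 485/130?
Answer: 36221/11674 ≈ 3.1027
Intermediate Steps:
282/(-449) + 485/130 = 282*(-1/449) + 485*(1/130) = -282/449 + 97/26 = 36221/11674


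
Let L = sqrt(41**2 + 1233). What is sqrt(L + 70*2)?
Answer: sqrt(140 + sqrt(2914)) ≈ 13.928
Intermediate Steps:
L = sqrt(2914) (L = sqrt(1681 + 1233) = sqrt(2914) ≈ 53.981)
sqrt(L + 70*2) = sqrt(sqrt(2914) + 70*2) = sqrt(sqrt(2914) + 140) = sqrt(140 + sqrt(2914))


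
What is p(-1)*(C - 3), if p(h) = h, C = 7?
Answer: -4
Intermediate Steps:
p(-1)*(C - 3) = -(7 - 3) = -1*4 = -4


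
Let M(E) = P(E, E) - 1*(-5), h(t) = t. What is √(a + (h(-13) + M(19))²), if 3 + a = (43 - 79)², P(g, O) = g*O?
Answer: 23*√238 ≈ 354.83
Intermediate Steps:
P(g, O) = O*g
a = 1293 (a = -3 + (43 - 79)² = -3 + (-36)² = -3 + 1296 = 1293)
M(E) = 5 + E² (M(E) = E*E - 1*(-5) = E² + 5 = 5 + E²)
√(a + (h(-13) + M(19))²) = √(1293 + (-13 + (5 + 19²))²) = √(1293 + (-13 + (5 + 361))²) = √(1293 + (-13 + 366)²) = √(1293 + 353²) = √(1293 + 124609) = √125902 = 23*√238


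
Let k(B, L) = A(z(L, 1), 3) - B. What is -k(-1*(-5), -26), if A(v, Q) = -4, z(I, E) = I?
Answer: 9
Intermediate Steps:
k(B, L) = -4 - B
-k(-1*(-5), -26) = -(-4 - (-1)*(-5)) = -(-4 - 1*5) = -(-4 - 5) = -1*(-9) = 9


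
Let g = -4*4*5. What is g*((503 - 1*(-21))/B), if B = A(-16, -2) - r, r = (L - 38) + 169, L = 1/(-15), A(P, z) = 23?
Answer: 628800/1619 ≈ 388.39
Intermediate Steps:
L = -1/15 ≈ -0.066667
r = 1964/15 (r = (-1/15 - 38) + 169 = -571/15 + 169 = 1964/15 ≈ 130.93)
g = -80 (g = -16*5 = -80)
B = -1619/15 (B = 23 - 1*1964/15 = 23 - 1964/15 = -1619/15 ≈ -107.93)
g*((503 - 1*(-21))/B) = -80*(503 - 1*(-21))/(-1619/15) = -80*(503 + 21)*(-15)/1619 = -41920*(-15)/1619 = -80*(-7860/1619) = 628800/1619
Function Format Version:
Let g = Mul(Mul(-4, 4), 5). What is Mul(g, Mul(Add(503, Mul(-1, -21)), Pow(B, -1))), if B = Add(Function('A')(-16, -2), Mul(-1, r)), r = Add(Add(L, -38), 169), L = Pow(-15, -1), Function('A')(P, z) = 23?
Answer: Rational(628800, 1619) ≈ 388.39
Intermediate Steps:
L = Rational(-1, 15) ≈ -0.066667
r = Rational(1964, 15) (r = Add(Add(Rational(-1, 15), -38), 169) = Add(Rational(-571, 15), 169) = Rational(1964, 15) ≈ 130.93)
g = -80 (g = Mul(-16, 5) = -80)
B = Rational(-1619, 15) (B = Add(23, Mul(-1, Rational(1964, 15))) = Add(23, Rational(-1964, 15)) = Rational(-1619, 15) ≈ -107.93)
Mul(g, Mul(Add(503, Mul(-1, -21)), Pow(B, -1))) = Mul(-80, Mul(Add(503, Mul(-1, -21)), Pow(Rational(-1619, 15), -1))) = Mul(-80, Mul(Add(503, 21), Rational(-15, 1619))) = Mul(-80, Mul(524, Rational(-15, 1619))) = Mul(-80, Rational(-7860, 1619)) = Rational(628800, 1619)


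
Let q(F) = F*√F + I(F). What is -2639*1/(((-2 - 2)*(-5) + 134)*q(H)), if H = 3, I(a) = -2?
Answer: -377/253 - 1131*√3/506 ≈ -5.3616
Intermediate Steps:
q(F) = -2 + F^(3/2) (q(F) = F*√F - 2 = F^(3/2) - 2 = -2 + F^(3/2))
-2639*1/(((-2 - 2)*(-5) + 134)*q(H)) = -2639*1/((-2 + 3^(3/2))*((-2 - 2)*(-5) + 134)) = -2639*1/((-2 + 3*√3)*(-4*(-5) + 134)) = -2639*1/((-2 + 3*√3)*(20 + 134)) = -2639*1/(154*(-2 + 3*√3)) = -2639/(-308 + 462*√3)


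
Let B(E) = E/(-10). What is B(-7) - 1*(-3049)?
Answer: 30497/10 ≈ 3049.7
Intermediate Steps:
B(E) = -E/10 (B(E) = E*(-⅒) = -E/10)
B(-7) - 1*(-3049) = -⅒*(-7) - 1*(-3049) = 7/10 + 3049 = 30497/10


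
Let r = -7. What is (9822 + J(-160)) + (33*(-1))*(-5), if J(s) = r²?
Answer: 10036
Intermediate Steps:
J(s) = 49 (J(s) = (-7)² = 49)
(9822 + J(-160)) + (33*(-1))*(-5) = (9822 + 49) + (33*(-1))*(-5) = 9871 - 33*(-5) = 9871 + 165 = 10036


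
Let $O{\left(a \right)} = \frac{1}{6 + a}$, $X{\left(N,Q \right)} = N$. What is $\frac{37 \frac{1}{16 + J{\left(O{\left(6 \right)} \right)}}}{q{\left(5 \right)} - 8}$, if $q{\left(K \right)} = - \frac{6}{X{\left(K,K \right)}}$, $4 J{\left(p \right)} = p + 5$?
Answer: $- \frac{4440}{19067} \approx -0.23286$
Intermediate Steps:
$J{\left(p \right)} = \frac{5}{4} + \frac{p}{4}$ ($J{\left(p \right)} = \frac{p + 5}{4} = \frac{5 + p}{4} = \frac{5}{4} + \frac{p}{4}$)
$q{\left(K \right)} = - \frac{6}{K}$
$\frac{37 \frac{1}{16 + J{\left(O{\left(6 \right)} \right)}}}{q{\left(5 \right)} - 8} = \frac{37 \frac{1}{16 + \left(\frac{5}{4} + \frac{1}{4 \left(6 + 6\right)}\right)}}{- \frac{6}{5} - 8} = \frac{37 \frac{1}{16 + \left(\frac{5}{4} + \frac{1}{4 \cdot 12}\right)}}{\left(-6\right) \frac{1}{5} - 8} = \frac{37 \frac{1}{16 + \left(\frac{5}{4} + \frac{1}{4} \cdot \frac{1}{12}\right)}}{- \frac{6}{5} - 8} = \frac{37 \frac{1}{16 + \left(\frac{5}{4} + \frac{1}{48}\right)}}{- \frac{46}{5}} = \frac{37}{16 + \frac{61}{48}} \left(- \frac{5}{46}\right) = \frac{37}{\frac{829}{48}} \left(- \frac{5}{46}\right) = 37 \cdot \frac{48}{829} \left(- \frac{5}{46}\right) = \frac{1776}{829} \left(- \frac{5}{46}\right) = - \frac{4440}{19067}$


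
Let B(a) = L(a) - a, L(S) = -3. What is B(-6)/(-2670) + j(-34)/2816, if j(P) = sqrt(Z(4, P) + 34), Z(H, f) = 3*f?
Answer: -1/890 + I*sqrt(17)/1408 ≈ -0.0011236 + 0.0029283*I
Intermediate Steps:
B(a) = -3 - a
j(P) = sqrt(34 + 3*P) (j(P) = sqrt(3*P + 34) = sqrt(34 + 3*P))
B(-6)/(-2670) + j(-34)/2816 = (-3 - 1*(-6))/(-2670) + sqrt(34 + 3*(-34))/2816 = (-3 + 6)*(-1/2670) + sqrt(34 - 102)*(1/2816) = 3*(-1/2670) + sqrt(-68)*(1/2816) = -1/890 + (2*I*sqrt(17))*(1/2816) = -1/890 + I*sqrt(17)/1408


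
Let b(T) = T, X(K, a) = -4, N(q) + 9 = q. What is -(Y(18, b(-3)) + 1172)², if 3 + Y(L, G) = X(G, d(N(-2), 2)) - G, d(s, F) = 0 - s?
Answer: -1364224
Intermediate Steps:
N(q) = -9 + q
d(s, F) = -s
Y(L, G) = -7 - G (Y(L, G) = -3 + (-4 - G) = -7 - G)
-(Y(18, b(-3)) + 1172)² = -((-7 - 1*(-3)) + 1172)² = -((-7 + 3) + 1172)² = -(-4 + 1172)² = -1*1168² = -1*1364224 = -1364224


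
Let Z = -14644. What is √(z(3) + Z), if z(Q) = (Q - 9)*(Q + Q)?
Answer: 2*I*√3670 ≈ 121.16*I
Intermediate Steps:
z(Q) = 2*Q*(-9 + Q) (z(Q) = (-9 + Q)*(2*Q) = 2*Q*(-9 + Q))
√(z(3) + Z) = √(2*3*(-9 + 3) - 14644) = √(2*3*(-6) - 14644) = √(-36 - 14644) = √(-14680) = 2*I*√3670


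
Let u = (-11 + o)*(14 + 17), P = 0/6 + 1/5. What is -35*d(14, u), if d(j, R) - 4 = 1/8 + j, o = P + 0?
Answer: -5075/8 ≈ -634.38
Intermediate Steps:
P = 1/5 (P = 0*(1/6) + 1*(1/5) = 0 + 1/5 = 1/5 ≈ 0.20000)
o = 1/5 (o = 1/5 + 0 = 1/5 ≈ 0.20000)
u = -1674/5 (u = (-11 + 1/5)*(14 + 17) = -54/5*31 = -1674/5 ≈ -334.80)
d(j, R) = 33/8 + j (d(j, R) = 4 + (1/8 + j) = 33/8 + j)
-35*d(14, u) = -35*(33/8 + 14) = -35*145/8 = -5075/8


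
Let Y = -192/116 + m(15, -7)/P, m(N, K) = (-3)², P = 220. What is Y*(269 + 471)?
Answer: -381063/319 ≈ -1194.6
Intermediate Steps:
m(N, K) = 9
Y = -10299/6380 (Y = -192/116 + 9/220 = -192*1/116 + 9*(1/220) = -48/29 + 9/220 = -10299/6380 ≈ -1.6143)
Y*(269 + 471) = -10299*(269 + 471)/6380 = -10299/6380*740 = -381063/319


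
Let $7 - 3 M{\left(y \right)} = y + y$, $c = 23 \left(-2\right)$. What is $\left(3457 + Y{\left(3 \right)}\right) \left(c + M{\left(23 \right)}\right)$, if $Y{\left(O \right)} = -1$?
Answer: $-203904$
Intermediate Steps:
$c = -46$
$M{\left(y \right)} = \frac{7}{3} - \frac{2 y}{3}$ ($M{\left(y \right)} = \frac{7}{3} - \frac{y + y}{3} = \frac{7}{3} - \frac{2 y}{3}$)
$\left(3457 + Y{\left(3 \right)}\right) \left(c + M{\left(23 \right)}\right) = \left(3457 - 1\right) \left(-46 + \left(\frac{7}{3} - \frac{46}{3}\right)\right) = 3456 \left(-46 + \left(\frac{7}{3} - \frac{46}{3}\right)\right) = 3456 \left(-46 - 13\right) = 3456 \left(-59\right) = -203904$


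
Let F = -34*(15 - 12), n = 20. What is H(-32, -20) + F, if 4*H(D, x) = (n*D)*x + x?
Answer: 3093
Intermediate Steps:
H(D, x) = x/4 + 5*D*x (H(D, x) = ((20*D)*x + x)/4 = (20*D*x + x)/4 = (x + 20*D*x)/4 = x/4 + 5*D*x)
F = -102 (F = -34*3 = -102)
H(-32, -20) + F = (¼)*(-20)*(1 + 20*(-32)) - 102 = (¼)*(-20)*(1 - 640) - 102 = (¼)*(-20)*(-639) - 102 = 3195 - 102 = 3093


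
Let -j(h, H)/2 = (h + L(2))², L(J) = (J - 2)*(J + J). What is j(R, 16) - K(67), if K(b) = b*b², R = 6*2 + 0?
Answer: -301051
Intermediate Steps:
R = 12 (R = 12 + 0 = 12)
L(J) = 2*J*(-2 + J) (L(J) = (-2 + J)*(2*J) = 2*J*(-2 + J))
j(h, H) = -2*h² (j(h, H) = -2*(h + 2*2*(-2 + 2))² = -2*(h + 2*2*0)² = -2*(h + 0)² = -2*h²)
K(b) = b³
j(R, 16) - K(67) = -2*12² - 1*67³ = -2*144 - 1*300763 = -288 - 300763 = -301051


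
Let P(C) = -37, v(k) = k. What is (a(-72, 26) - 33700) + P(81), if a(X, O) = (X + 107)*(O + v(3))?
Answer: -32722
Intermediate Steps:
a(X, O) = (3 + O)*(107 + X) (a(X, O) = (X + 107)*(O + 3) = (107 + X)*(3 + O) = (3 + O)*(107 + X))
(a(-72, 26) - 33700) + P(81) = ((321 + 3*(-72) + 107*26 + 26*(-72)) - 33700) - 37 = ((321 - 216 + 2782 - 1872) - 33700) - 37 = (1015 - 33700) - 37 = -32685 - 37 = -32722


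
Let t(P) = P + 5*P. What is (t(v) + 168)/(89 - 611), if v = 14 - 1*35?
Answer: -7/87 ≈ -0.080460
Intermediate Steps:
v = -21 (v = 14 - 35 = -21)
t(P) = 6*P
(t(v) + 168)/(89 - 611) = (6*(-21) + 168)/(89 - 611) = (-126 + 168)/(-522) = 42*(-1/522) = -7/87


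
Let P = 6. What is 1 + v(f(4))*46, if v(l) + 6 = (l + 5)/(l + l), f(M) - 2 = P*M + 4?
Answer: -1489/6 ≈ -248.17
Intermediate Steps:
f(M) = 6 + 6*M (f(M) = 2 + (6*M + 4) = 2 + (4 + 6*M) = 6 + 6*M)
v(l) = -6 + (5 + l)/(2*l) (v(l) = -6 + (l + 5)/(l + l) = -6 + (5 + l)/((2*l)) = -6 + (5 + l)*(1/(2*l)) = -6 + (5 + l)/(2*l))
1 + v(f(4))*46 = 1 + ((5 - 11*(6 + 6*4))/(2*(6 + 6*4)))*46 = 1 + ((5 - 11*(6 + 24))/(2*(6 + 24)))*46 = 1 + ((½)*(5 - 11*30)/30)*46 = 1 + ((½)*(1/30)*(5 - 330))*46 = 1 + ((½)*(1/30)*(-325))*46 = 1 - 65/12*46 = 1 - 1495/6 = -1489/6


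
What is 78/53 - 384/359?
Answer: 7650/19027 ≈ 0.40206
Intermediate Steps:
78/53 - 384/359 = 7650/19027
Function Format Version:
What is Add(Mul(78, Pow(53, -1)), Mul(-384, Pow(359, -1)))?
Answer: Rational(7650, 19027) ≈ 0.40206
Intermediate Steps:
Add(Mul(78, Pow(53, -1)), Mul(-384, Pow(359, -1))) = Add(Mul(78, Rational(1, 53)), Mul(-384, Rational(1, 359))) = Add(Rational(78, 53), Rational(-384, 359)) = Rational(7650, 19027)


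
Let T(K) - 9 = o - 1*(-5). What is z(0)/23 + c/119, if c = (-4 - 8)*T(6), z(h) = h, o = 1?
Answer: -180/119 ≈ -1.5126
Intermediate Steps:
T(K) = 15 (T(K) = 9 + (1 - 1*(-5)) = 9 + (1 + 5) = 9 + 6 = 15)
c = -180 (c = (-4 - 8)*15 = -12*15 = -180)
z(0)/23 + c/119 = 0/23 - 180/119 = 0*(1/23) - 180*1/119 = 0 - 180/119 = -180/119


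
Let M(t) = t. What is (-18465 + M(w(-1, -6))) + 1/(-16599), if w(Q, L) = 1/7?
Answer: -2145487153/116193 ≈ -18465.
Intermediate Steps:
w(Q, L) = ⅐
(-18465 + M(w(-1, -6))) + 1/(-16599) = (-18465 + ⅐) + 1/(-16599) = -129254/7 - 1/16599 = -2145487153/116193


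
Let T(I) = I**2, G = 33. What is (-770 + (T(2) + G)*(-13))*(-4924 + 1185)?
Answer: 4677489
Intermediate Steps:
(-770 + (T(2) + G)*(-13))*(-4924 + 1185) = (-770 + (2**2 + 33)*(-13))*(-4924 + 1185) = (-770 + (4 + 33)*(-13))*(-3739) = (-770 + 37*(-13))*(-3739) = (-770 - 481)*(-3739) = -1251*(-3739) = 4677489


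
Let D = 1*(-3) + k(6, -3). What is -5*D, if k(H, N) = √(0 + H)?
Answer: 15 - 5*√6 ≈ 2.7526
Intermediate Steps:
k(H, N) = √H
D = -3 + √6 (D = 1*(-3) + √6 = -3 + √6 ≈ -0.55051)
-5*D = -5*(-3 + √6) = 15 - 5*√6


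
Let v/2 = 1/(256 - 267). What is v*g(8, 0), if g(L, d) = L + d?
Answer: -16/11 ≈ -1.4545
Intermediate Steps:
v = -2/11 (v = 2/(256 - 267) = 2/(-11) = 2*(-1/11) = -2/11 ≈ -0.18182)
v*g(8, 0) = -2*(8 + 0)/11 = -2/11*8 = -16/11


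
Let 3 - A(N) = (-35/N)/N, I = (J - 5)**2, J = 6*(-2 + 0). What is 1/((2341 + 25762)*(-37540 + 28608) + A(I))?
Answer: -83521/20965106751318 ≈ -3.9838e-9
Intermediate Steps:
J = -12 (J = 6*(-2) = -12)
I = 289 (I = (-12 - 5)**2 = (-17)**2 = 289)
A(N) = 3 + 35/N**2 (A(N) = 3 - (-35/N)/N = 3 - (-35)/N**2 = 3 + 35/N**2)
1/((2341 + 25762)*(-37540 + 28608) + A(I)) = 1/((2341 + 25762)*(-37540 + 28608) + (3 + 35/289**2)) = 1/(28103*(-8932) + (3 + 35*(1/83521))) = 1/(-251015996 + (3 + 35/83521)) = 1/(-251015996 + 250598/83521) = 1/(-20965106751318/83521) = -83521/20965106751318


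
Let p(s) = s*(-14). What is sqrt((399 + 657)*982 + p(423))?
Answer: sqrt(1031070) ≈ 1015.4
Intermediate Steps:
p(s) = -14*s
sqrt((399 + 657)*982 + p(423)) = sqrt((399 + 657)*982 - 14*423) = sqrt(1056*982 - 5922) = sqrt(1036992 - 5922) = sqrt(1031070)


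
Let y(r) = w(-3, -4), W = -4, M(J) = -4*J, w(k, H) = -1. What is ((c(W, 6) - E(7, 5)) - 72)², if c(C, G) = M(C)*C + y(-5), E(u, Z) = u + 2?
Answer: 21316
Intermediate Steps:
E(u, Z) = 2 + u
y(r) = -1
c(C, G) = -1 - 4*C² (c(C, G) = (-4*C)*C - 1 = -4*C² - 1 = -1 - 4*C²)
((c(W, 6) - E(7, 5)) - 72)² = (((-1 - 4*(-4)²) - (2 + 7)) - 72)² = (((-1 - 4*16) - 1*9) - 72)² = (((-1 - 64) - 9) - 72)² = ((-65 - 9) - 72)² = (-74 - 72)² = (-146)² = 21316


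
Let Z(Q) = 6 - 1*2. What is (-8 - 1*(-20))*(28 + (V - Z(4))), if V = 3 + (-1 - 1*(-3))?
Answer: 348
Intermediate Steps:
Z(Q) = 4 (Z(Q) = 6 - 2 = 4)
V = 5 (V = 3 + (-1 + 3) = 3 + 2 = 5)
(-8 - 1*(-20))*(28 + (V - Z(4))) = (-8 - 1*(-20))*(28 + (5 - 1*4)) = (-8 + 20)*(28 + (5 - 4)) = 12*(28 + 1) = 12*29 = 348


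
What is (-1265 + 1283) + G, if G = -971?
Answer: -953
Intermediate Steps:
(-1265 + 1283) + G = (-1265 + 1283) - 971 = 18 - 971 = -953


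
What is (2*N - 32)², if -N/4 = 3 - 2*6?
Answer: 1600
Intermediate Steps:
N = 36 (N = -4*(3 - 2*6) = -4*(3 - 12) = -4*(-9) = 36)
(2*N - 32)² = (2*36 - 32)² = (72 - 32)² = 40² = 1600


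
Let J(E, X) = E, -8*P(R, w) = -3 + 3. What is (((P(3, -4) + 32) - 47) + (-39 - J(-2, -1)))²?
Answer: 2704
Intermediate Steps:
P(R, w) = 0 (P(R, w) = -(-3 + 3)/8 = -⅛*0 = 0)
(((P(3, -4) + 32) - 47) + (-39 - J(-2, -1)))² = (((0 + 32) - 47) + (-39 - 1*(-2)))² = ((32 - 47) + (-39 + 2))² = (-15 - 37)² = (-52)² = 2704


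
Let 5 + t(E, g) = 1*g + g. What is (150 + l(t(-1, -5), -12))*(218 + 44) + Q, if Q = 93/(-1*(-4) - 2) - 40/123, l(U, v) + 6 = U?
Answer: 8325667/246 ≈ 33844.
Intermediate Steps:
t(E, g) = -5 + 2*g (t(E, g) = -5 + (1*g + g) = -5 + (g + g) = -5 + 2*g)
l(U, v) = -6 + U
Q = 11359/246 (Q = 93/(4 - 2) - 40*1/123 = 93/2 - 40/123 = 11359/246 ≈ 46.175)
(150 + l(t(-1, -5), -12))*(218 + 44) + Q = (150 + (-6 + (-5 + 2*(-5))))*(218 + 44) + 11359/246 = (150 + (-6 + (-5 - 10)))*262 + 11359/246 = (150 + (-6 - 15))*262 + 11359/246 = (150 - 21)*262 + 11359/246 = 129*262 + 11359/246 = 33798 + 11359/246 = 8325667/246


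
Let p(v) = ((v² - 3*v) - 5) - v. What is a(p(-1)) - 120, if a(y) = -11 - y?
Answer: -131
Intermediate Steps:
p(v) = -5 + v² - 4*v (p(v) = (-5 + v² - 3*v) - v = -5 + v² - 4*v)
a(p(-1)) - 120 = (-11 - (-5 + (-1)² - 4*(-1))) - 120 = (-11 - (-5 + 1 + 4)) - 120 = (-11 - 1*0) - 120 = (-11 + 0) - 120 = -11 - 120 = -131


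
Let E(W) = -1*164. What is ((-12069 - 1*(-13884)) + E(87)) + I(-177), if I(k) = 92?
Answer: 1743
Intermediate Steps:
E(W) = -164
((-12069 - 1*(-13884)) + E(87)) + I(-177) = ((-12069 - 1*(-13884)) - 164) + 92 = ((-12069 + 13884) - 164) + 92 = (1815 - 164) + 92 = 1651 + 92 = 1743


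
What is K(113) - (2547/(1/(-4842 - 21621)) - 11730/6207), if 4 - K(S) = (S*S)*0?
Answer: 139453221195/2069 ≈ 6.7401e+7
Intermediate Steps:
K(S) = 4 (K(S) = 4 - S*S*0 = 4 - S²*0 = 4 - 1*0 = 4 + 0 = 4)
K(113) - (2547/(1/(-4842 - 21621)) - 11730/6207) = 4 - (2547/(1/(-4842 - 21621)) - 11730/6207) = 4 - (2547/(1/(-26463)) - 11730*1/6207) = 4 - (2547/(-1/26463) - 3910/2069) = 4 - (2547*(-26463) - 3910/2069) = 4 - (-67401261 - 3910/2069) = 4 - 1*(-139453212919/2069) = 4 + 139453212919/2069 = 139453221195/2069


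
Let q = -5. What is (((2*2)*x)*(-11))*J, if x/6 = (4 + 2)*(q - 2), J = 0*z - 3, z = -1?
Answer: -33264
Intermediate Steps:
J = -3 (J = 0*(-1) - 3 = 0 - 3 = -3)
x = -252 (x = 6*((4 + 2)*(-5 - 2)) = 6*(6*(-7)) = 6*(-42) = -252)
(((2*2)*x)*(-11))*J = (((2*2)*(-252))*(-11))*(-3) = ((4*(-252))*(-11))*(-3) = -1008*(-11)*(-3) = 11088*(-3) = -33264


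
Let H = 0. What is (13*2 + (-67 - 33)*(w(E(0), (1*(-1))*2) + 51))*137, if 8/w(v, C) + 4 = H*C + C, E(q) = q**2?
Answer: -2030614/3 ≈ -6.7687e+5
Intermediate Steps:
w(v, C) = 8/(-4 + C) (w(v, C) = 8/(-4 + (0*C + C)) = 8/(-4 + (0 + C)) = 8/(-4 + C))
(13*2 + (-67 - 33)*(w(E(0), (1*(-1))*2) + 51))*137 = (13*2 + (-67 - 33)*(8/(-4 + (1*(-1))*2) + 51))*137 = (26 - 100*(8/(-4 - 1*2) + 51))*137 = (26 - 100*(8/(-4 - 2) + 51))*137 = (26 - 100*(8/(-6) + 51))*137 = (26 - 100*(8*(-1/6) + 51))*137 = (26 - 100*(-4/3 + 51))*137 = (26 - 100*149/3)*137 = (26 - 14900/3)*137 = -14822/3*137 = -2030614/3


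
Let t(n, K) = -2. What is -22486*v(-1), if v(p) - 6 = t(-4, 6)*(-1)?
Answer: -179888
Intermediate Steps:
v(p) = 8 (v(p) = 6 - 2*(-1) = 6 + 2 = 8)
-22486*v(-1) = -22486*8 = -179888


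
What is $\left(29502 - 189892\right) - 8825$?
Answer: $-169215$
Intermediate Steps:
$\left(29502 - 189892\right) - 8825 = -160390 - 8825 = -169215$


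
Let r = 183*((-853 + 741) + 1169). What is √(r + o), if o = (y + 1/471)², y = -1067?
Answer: √295473459607/471 ≈ 1154.1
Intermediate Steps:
r = 193431 (r = 183*(-112 + 1169) = 183*1057 = 193431)
o = 252562533136/221841 (o = (-1067 + 1/471)² = (-502556/471)² = 252562533136/221841 ≈ 1.1385e+6)
√(r + o) = √(193431 + 252562533136/221841) = √(295473459607/221841) = √295473459607/471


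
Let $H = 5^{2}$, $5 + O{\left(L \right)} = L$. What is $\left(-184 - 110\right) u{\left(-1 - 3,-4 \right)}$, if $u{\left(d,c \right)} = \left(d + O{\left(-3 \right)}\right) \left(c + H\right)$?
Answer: $74088$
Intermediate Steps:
$O{\left(L \right)} = -5 + L$
$H = 25$
$u{\left(d,c \right)} = \left(-8 + d\right) \left(25 + c\right)$ ($u{\left(d,c \right)} = \left(d - 8\right) \left(c + 25\right) = \left(d - 8\right) \left(25 + c\right) = \left(-8 + d\right) \left(25 + c\right)$)
$\left(-184 - 110\right) u{\left(-1 - 3,-4 \right)} = \left(-184 - 110\right) \left(-200 - -32 + 25 \left(-1 - 3\right) - 4 \left(-1 - 3\right)\right) = - 294 \left(-200 + 32 + 25 \left(-1 - 3\right) - 4 \left(-1 - 3\right)\right) = - 294 \left(-200 + 32 + 25 \left(-4\right) - -16\right) = - 294 \left(-200 + 32 - 100 + 16\right) = \left(-294\right) \left(-252\right) = 74088$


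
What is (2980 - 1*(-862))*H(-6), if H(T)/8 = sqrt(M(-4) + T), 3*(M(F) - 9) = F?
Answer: 30736*sqrt(15)/3 ≈ 39680.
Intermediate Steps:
M(F) = 9 + F/3
H(T) = 8*sqrt(23/3 + T) (H(T) = 8*sqrt((9 + (1/3)*(-4)) + T) = 8*sqrt((9 - 4/3) + T) = 8*sqrt(23/3 + T))
(2980 - 1*(-862))*H(-6) = (2980 - 1*(-862))*(8*sqrt(69 + 9*(-6))/3) = (2980 + 862)*(8*sqrt(69 - 54)/3) = 3842*(8*sqrt(15)/3) = 30736*sqrt(15)/3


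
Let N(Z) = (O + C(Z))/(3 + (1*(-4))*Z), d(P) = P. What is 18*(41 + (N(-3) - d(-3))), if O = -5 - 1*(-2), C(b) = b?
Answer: 3924/5 ≈ 784.80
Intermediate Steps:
O = -3 (O = -5 + 2 = -3)
N(Z) = (-3 + Z)/(3 - 4*Z) (N(Z) = (-3 + Z)/(3 + (1*(-4))*Z) = (-3 + Z)/(3 - 4*Z))
18*(41 + (N(-3) - d(-3))) = 18*(41 + ((3 - 1*(-3))/(-3 + 4*(-3)) - 1*(-3))) = 18*(41 + ((3 + 3)/(-3 - 12) + 3)) = 18*(41 + (6/(-15) + 3)) = 18*(41 + (-1/15*6 + 3)) = 18*(41 + (-2/5 + 3)) = 18*(41 + 13/5) = 18*(218/5) = 3924/5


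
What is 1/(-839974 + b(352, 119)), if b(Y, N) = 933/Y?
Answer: -352/295669915 ≈ -1.1905e-6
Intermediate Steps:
1/(-839974 + b(352, 119)) = 1/(-839974 + 933/352) = 1/(-295669915/352) = -352/295669915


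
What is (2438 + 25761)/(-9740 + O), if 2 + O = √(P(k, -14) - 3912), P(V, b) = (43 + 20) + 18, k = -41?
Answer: -1587946/548615 - 163*I*√3831/548615 ≈ -2.8945 - 0.01839*I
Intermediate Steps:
P(V, b) = 81 (P(V, b) = 63 + 18 = 81)
O = -2 + I*√3831 (O = -2 + √(81 - 3912) = -2 + √(-3831) = -2 + I*√3831 ≈ -2.0 + 61.895*I)
(2438 + 25761)/(-9740 + O) = (2438 + 25761)/(-9740 + (-2 + I*√3831)) = 28199/(-9742 + I*√3831)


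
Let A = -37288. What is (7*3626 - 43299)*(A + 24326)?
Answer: 232240154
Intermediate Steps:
(7*3626 - 43299)*(A + 24326) = (7*3626 - 43299)*(-37288 + 24326) = (25382 - 43299)*(-12962) = -17917*(-12962) = 232240154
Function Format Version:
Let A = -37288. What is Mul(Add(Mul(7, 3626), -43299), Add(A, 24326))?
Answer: 232240154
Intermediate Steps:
Mul(Add(Mul(7, 3626), -43299), Add(A, 24326)) = Mul(Add(Mul(7, 3626), -43299), Add(-37288, 24326)) = Mul(Add(25382, -43299), -12962) = Mul(-17917, -12962) = 232240154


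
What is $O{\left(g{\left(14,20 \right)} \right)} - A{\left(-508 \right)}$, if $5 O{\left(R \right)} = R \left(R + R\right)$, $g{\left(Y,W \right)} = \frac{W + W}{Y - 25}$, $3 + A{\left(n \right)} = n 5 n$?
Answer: $- \frac{156127717}{121} \approx -1.2903 \cdot 10^{6}$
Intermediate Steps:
$A{\left(n \right)} = -3 + 5 n^{2}$ ($A{\left(n \right)} = -3 + n 5 n = -3 + 5 n n = -3 + 5 n^{2}$)
$g{\left(Y,W \right)} = \frac{2 W}{-25 + Y}$
$O{\left(R \right)} = \frac{2 R^{2}}{5}$ ($O{\left(R \right)} = \frac{R \left(R + R\right)}{5} = \frac{R 2 R}{5} = \frac{2 R^{2}}{5}$)
$O{\left(g{\left(14,20 \right)} \right)} - A{\left(-508 \right)} = \frac{2 \left(2 \cdot 20 \frac{1}{-25 + 14}\right)^{2}}{5} - \left(-3 + 5 \left(-508\right)^{2}\right) = \frac{2 \left(2 \cdot 20 \frac{1}{-11}\right)^{2}}{5} - \left(-3 + 5 \cdot 258064\right) = \frac{2 \left(2 \cdot 20 \left(- \frac{1}{11}\right)\right)^{2}}{5} - \left(-3 + 1290320\right) = \frac{2 \left(- \frac{40}{11}\right)^{2}}{5} - 1290317 = \frac{2}{5} \cdot \frac{1600}{121} - 1290317 = \frac{640}{121} - 1290317 = - \frac{156127717}{121}$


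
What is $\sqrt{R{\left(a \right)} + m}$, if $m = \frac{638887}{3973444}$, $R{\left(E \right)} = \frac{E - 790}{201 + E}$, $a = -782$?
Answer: $\frac{\sqrt{3819211681802190415}}{1154285482} \approx 1.6931$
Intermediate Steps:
$R{\left(E \right)} = \frac{-790 + E}{201 + E}$
$m = \frac{638887}{3973444}$ ($m = 638887 \cdot \frac{1}{3973444} = \frac{638887}{3973444} \approx 0.16079$)
$\sqrt{R{\left(a \right)} + m} = \sqrt{\frac{-790 - 782}{201 - 782} + \frac{638887}{3973444}} = \sqrt{\frac{1}{-581} \left(-1572\right) + \frac{638887}{3973444}} = \sqrt{\left(- \frac{1}{581}\right) \left(-1572\right) + \frac{638887}{3973444}} = \sqrt{\frac{1572}{581} + \frac{638887}{3973444}} = \sqrt{\frac{6617447315}{2308570964}} = \frac{\sqrt{3819211681802190415}}{1154285482}$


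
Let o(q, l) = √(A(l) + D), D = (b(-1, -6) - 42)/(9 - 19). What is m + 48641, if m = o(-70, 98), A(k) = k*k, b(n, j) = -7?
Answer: 48641 + 7*√19610/10 ≈ 48739.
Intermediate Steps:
A(k) = k²
D = 49/10 (D = (-7 - 42)/(9 - 19) = -49/(-10) = -49*(-⅒) = 49/10 ≈ 4.9000)
o(q, l) = √(49/10 + l²) (o(q, l) = √(l² + 49/10) = √(49/10 + l²))
m = 7*√19610/10 (m = √(490 + 100*98²)/10 = √(490 + 100*9604)/10 = √(490 + 960400)/10 = √960890/10 = (7*√19610)/10 = 7*√19610/10 ≈ 98.025)
m + 48641 = 7*√19610/10 + 48641 = 48641 + 7*√19610/10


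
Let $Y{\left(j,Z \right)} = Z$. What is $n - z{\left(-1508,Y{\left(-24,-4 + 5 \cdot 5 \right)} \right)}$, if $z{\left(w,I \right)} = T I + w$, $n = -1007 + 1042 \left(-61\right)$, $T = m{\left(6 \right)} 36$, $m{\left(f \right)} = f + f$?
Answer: $-72133$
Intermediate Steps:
$m{\left(f \right)} = 2 f$
$T = 432$ ($T = 2 \cdot 6 \cdot 36 = 12 \cdot 36 = 432$)
$n = -64569$ ($n = -1007 - 63562 = -64569$)
$z{\left(w,I \right)} = w + 432 I$ ($z{\left(w,I \right)} = 432 I + w = w + 432 I$)
$n - z{\left(-1508,Y{\left(-24,-4 + 5 \cdot 5 \right)} \right)} = -64569 - \left(-1508 + 432 \left(-4 + 5 \cdot 5\right)\right) = -64569 - \left(-1508 + 432 \left(-4 + 25\right)\right) = -64569 - \left(-1508 + 432 \cdot 21\right) = -64569 - \left(-1508 + 9072\right) = -64569 - 7564 = -72133$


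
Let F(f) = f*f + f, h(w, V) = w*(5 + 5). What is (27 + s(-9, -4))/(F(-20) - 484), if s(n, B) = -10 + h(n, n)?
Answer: 73/104 ≈ 0.70192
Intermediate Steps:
h(w, V) = 10*w (h(w, V) = w*10 = 10*w)
s(n, B) = -10 + 10*n
F(f) = f + f² (F(f) = f² + f = f + f²)
(27 + s(-9, -4))/(F(-20) - 484) = (27 + (-10 + 10*(-9)))/(-20*(1 - 20) - 484) = (27 + (-10 - 90))/(-20*(-19) - 484) = (27 - 100)/(380 - 484) = -73/(-104) = -73*(-1/104) = 73/104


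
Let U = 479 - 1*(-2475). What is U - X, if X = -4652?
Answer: 7606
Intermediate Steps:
U = 2954 (U = 479 + 2475 = 2954)
U - X = 2954 - 1*(-4652) = 2954 + 4652 = 7606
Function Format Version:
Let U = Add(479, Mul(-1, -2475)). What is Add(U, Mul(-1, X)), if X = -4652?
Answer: 7606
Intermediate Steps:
U = 2954 (U = Add(479, 2475) = 2954)
Add(U, Mul(-1, X)) = Add(2954, Mul(-1, -4652)) = Add(2954, 4652) = 7606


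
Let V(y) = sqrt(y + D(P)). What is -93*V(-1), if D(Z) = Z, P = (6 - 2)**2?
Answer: -93*sqrt(15) ≈ -360.19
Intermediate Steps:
P = 16 (P = 4**2 = 16)
V(y) = sqrt(16 + y) (V(y) = sqrt(y + 16) = sqrt(16 + y))
-93*V(-1) = -93*sqrt(16 - 1) = -93*sqrt(15)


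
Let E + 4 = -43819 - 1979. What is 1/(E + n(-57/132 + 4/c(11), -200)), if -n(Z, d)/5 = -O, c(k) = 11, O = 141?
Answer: -1/45097 ≈ -2.2174e-5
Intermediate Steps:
n(Z, d) = 705 (n(Z, d) = -(-5)*141 = -5*(-141) = 705)
E = -45802 (E = -4 + (-43819 - 1979) = -4 - 45798 = -45802)
1/(E + n(-57/132 + 4/c(11), -200)) = 1/(-45802 + 705) = 1/(-45097) = -1/45097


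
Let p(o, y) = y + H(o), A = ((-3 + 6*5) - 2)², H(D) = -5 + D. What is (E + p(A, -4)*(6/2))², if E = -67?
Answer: 3171961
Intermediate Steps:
A = 625 (A = ((-3 + 30) - 2)² = (27 - 2)² = 25² = 625)
p(o, y) = -5 + o + y (p(o, y) = y + (-5 + o) = -5 + o + y)
(E + p(A, -4)*(6/2))² = (-67 + (-5 + 625 - 4)*(6/2))² = (-67 + 616*(6*(½)))² = (-67 + 616*3)² = (-67 + 1848)² = 1781² = 3171961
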